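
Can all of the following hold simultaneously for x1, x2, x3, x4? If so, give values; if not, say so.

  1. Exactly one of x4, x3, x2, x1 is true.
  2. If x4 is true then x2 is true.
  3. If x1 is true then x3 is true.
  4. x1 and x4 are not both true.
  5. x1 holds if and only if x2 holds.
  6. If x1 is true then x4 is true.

x1=F; x2=F; x3=T; x4=F

  (1) {x4, x3, x2, x1}: 1 true — exactly one ✓
  (2) x4=F ⇒ x2: vacuous ✓
  (3) x1=F ⇒ x3: vacuous ✓
  (4) x1=F, x4=F — not both ✓
  (5) x1=F, x2=F — same ✓
  (6) x1=F ⇒ x4: vacuous ✓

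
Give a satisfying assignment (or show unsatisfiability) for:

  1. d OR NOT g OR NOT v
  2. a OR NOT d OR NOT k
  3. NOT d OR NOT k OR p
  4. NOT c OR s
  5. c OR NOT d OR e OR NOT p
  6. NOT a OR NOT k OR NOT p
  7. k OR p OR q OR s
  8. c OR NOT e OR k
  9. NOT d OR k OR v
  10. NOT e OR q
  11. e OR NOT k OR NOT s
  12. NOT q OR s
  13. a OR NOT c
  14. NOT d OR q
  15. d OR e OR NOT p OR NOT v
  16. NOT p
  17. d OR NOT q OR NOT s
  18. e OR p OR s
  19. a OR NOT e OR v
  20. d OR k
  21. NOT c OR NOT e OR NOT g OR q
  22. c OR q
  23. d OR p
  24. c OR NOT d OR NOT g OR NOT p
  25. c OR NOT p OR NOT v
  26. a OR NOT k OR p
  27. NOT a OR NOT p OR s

Unit clause (NOT p) forces p = False.
In (d OR p) only d is left, so d = True.
In (NOT d OR NOT k OR p) only NOT k is left, so k = False.
In (NOT d OR k OR v) only v is left, so v = True.
In (NOT d OR q) only q is left, so q = True.
In (NOT q OR s) only s is left, so s = True.
Set a = True.
Set c = True.
Set g = True.
Set e = True.
All clauses satisfied.

q = True, a = True, s = True, v = True, d = True, c = True, k = False, g = True, p = False, e = True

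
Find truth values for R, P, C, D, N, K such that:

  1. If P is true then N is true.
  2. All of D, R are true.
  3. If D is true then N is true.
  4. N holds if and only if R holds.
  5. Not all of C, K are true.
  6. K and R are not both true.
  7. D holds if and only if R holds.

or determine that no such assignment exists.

R = True, P = False, C = False, D = True, N = True, K = False

  (1) P=F ⇒ N: vacuous ✓
  (2) {D, R}: all 2 true ✓
  (3) D=T ⇒ N: T ✓
  (4) N=T, R=T — same ✓
  (5) {C, K}: 0/2 true — not all ✓
  (6) K=F, R=T — not both ✓
  (7) D=T, R=T — same ✓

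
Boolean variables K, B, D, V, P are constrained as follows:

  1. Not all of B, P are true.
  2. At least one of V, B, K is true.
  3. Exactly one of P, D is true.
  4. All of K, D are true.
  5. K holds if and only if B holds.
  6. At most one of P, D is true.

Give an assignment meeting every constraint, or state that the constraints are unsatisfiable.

K: True, B: True, D: True, V: False, P: False

  (1) {B, P}: 1/2 true — not all ✓
  (2) {V, B, K}: 2 true — at least one ✓
  (3) {P, D}: 1 true — exactly one ✓
  (4) {K, D}: all 2 true ✓
  (5) K=T, B=T — same ✓
  (6) {P, D}: 1 true — at most one ✓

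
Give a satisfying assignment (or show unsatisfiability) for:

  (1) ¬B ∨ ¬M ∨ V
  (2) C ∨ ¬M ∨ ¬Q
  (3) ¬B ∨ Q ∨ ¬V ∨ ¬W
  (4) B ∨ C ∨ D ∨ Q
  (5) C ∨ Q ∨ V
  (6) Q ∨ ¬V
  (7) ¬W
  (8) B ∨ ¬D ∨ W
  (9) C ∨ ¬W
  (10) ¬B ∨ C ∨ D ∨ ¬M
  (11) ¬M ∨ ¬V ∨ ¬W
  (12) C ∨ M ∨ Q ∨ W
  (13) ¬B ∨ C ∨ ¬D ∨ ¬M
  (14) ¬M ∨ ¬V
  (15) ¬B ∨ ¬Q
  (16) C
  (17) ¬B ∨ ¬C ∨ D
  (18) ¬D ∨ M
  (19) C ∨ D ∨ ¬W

B = False, M = True, W = False, D = False, C = True, Q = True, V = False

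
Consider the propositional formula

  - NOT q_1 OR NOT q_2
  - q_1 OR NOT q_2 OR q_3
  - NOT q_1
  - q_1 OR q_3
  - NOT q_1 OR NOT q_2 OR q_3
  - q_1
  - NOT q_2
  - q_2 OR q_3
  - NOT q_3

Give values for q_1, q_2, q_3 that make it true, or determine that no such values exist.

Unsatisfiable — no assignment works.

Case q_1 = True:
  Clause (NOT q_1) is falsified — contradiction.
Case q_1 = False:
  Clause (q_1) is falsified — contradiction.
Both cases fail, so the formula is unsatisfiable.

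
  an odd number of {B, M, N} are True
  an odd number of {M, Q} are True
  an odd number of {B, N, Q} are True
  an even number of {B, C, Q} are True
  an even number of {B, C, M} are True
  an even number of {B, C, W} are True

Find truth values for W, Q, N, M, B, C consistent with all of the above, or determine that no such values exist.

Adding constraints 1, 2, 3 mod 2: every variable appears an even number of times on the left, so the left side is 0.
But the right sides sum to 1 (mod 2). 0 ≠ 1 — the system is inconsistent.

No satisfying assignment exists.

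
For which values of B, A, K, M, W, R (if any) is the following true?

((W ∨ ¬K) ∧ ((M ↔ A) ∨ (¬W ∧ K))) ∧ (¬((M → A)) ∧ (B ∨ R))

Unsatisfiable

Case M = True: the formula simplifies to ((W ∨ ¬K) ∧ (A ∨ (¬W ∧ K))) ∧ (¬A ∧ (B ∨ R)).
  A = True: the conjunct ¬A is False.
  A = False: simplifies to ((W ∨ ¬K) ∧ (¬W ∧ K)) ∧ (B ∨ R).
    K = True: simplifies to (W ∧ ¬W) ∧ (B ∨ R).
      W = True: the conjunct ¬W is False.
      W = False: the conjunct W is False.
    K = False: the conjunct K is False.
Case M = False: the conjunct ¬((M → A)) becomes ¬((False → A)) = False.
Both cases fail — unsatisfiable.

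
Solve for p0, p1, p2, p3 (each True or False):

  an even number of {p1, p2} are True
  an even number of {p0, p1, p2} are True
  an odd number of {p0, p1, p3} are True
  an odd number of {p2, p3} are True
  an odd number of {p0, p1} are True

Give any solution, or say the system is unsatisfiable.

p0 = False; p1 = True; p2 = True; p3 = False

{p1, p2}: 2 true → even ✓
{p0, p1, p2}: 2 true → even ✓
{p0, p1, p3}: 1 true → odd ✓
{p2, p3}: 1 true → odd ✓
{p0, p1}: 1 true → odd ✓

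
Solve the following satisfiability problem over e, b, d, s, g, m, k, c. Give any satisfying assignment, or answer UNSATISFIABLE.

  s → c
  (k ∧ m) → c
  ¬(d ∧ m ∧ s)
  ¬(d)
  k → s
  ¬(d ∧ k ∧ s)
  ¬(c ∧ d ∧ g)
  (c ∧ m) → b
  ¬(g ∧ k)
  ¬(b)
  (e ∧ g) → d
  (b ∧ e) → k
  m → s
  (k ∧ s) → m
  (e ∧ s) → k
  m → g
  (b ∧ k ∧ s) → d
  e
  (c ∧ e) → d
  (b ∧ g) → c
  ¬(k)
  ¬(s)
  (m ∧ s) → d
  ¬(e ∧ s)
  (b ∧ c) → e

e = True; b = False; d = False; s = False; g = False; m = False; k = False; c = False

Unit clause (¬s) forces s = False.
Unit clause (¬d) forces d = False.
Unit clause (¬k) forces k = False.
Unit clause (¬b) forces b = False.
Unit clause (e) forces e = True.
In (¬c ∨ d ∨ ¬e) only ¬c is left, so c = False.
In (¬m ∨ s) only ¬m is left, so m = False.
In (d ∨ ¬e ∨ ¬g) only ¬g is left, so g = False.
All clauses satisfied.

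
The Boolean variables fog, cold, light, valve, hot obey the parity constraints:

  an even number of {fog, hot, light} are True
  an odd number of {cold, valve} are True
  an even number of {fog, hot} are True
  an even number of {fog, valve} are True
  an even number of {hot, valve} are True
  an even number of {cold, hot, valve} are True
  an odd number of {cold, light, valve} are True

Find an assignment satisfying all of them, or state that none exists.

fog = True; cold = False; light = False; valve = True; hot = True

{fog, hot, light}: 2 true → even ✓
{cold, valve}: 1 true → odd ✓
{fog, hot}: 2 true → even ✓
{fog, valve}: 2 true → even ✓
{hot, valve}: 2 true → even ✓
{cold, hot, valve}: 2 true → even ✓
{cold, light, valve}: 1 true → odd ✓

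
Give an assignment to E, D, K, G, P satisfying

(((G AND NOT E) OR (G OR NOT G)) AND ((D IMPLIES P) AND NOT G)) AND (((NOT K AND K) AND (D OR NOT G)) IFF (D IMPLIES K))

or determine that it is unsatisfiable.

E = False; D = True; K = False; G = False; P = True

  ((G AND NOT E) OR (G OR NOT G)) AND ((D IMPLIES P) AND NOT G) = True
    (G AND NOT E) OR (G OR NOT G) = True
      G AND NOT E = False
        NOT E = True
      G OR NOT G = True
        NOT G = True
    (D IMPLIES P) AND NOT G = True
      D IMPLIES P = True
      NOT G = True
  ((NOT K AND K) AND (D OR NOT G)) IFF (D IMPLIES K) = True
    (NOT K AND K) AND (D OR NOT G) = False
      NOT K AND K = False
        NOT K = True
      D OR NOT G = True
        NOT G = True
    D IMPLIES K = False
Both conjuncts True, so the formula holds.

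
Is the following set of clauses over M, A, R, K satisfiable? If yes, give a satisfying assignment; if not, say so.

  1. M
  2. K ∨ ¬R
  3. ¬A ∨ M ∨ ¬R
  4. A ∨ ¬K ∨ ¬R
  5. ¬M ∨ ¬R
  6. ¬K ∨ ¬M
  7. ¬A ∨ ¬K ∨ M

Unit clause (M) forces M = True.
In (¬M ∨ ¬R) only ¬R is left, so R = False.
In (¬K ∨ ¬M) only ¬K is left, so K = False.
Set A = True.
All clauses satisfied.

M: True, A: True, R: False, K: False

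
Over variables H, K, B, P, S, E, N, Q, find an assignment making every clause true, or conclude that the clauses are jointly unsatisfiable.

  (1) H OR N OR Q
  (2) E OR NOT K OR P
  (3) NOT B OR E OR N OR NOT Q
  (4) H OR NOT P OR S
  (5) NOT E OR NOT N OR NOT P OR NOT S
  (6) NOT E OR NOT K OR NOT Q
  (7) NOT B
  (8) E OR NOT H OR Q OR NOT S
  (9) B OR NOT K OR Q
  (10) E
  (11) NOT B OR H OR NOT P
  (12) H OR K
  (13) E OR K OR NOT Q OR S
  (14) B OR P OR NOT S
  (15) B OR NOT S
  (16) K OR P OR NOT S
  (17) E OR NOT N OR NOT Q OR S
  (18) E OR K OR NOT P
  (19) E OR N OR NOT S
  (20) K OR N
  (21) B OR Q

H = True, K = False, B = False, P = False, S = False, E = True, N = True, Q = True

Unit clause (NOT B) forces B = False.
Unit clause (E) forces E = True.
In (B OR NOT S) only NOT S is left, so S = False.
In (B OR Q) only Q is left, so Q = True.
In (NOT E OR NOT K OR NOT Q) only NOT K is left, so K = False.
In (H OR K) only H is left, so H = True.
In (K OR N) only N is left, so N = True.
Set P = False.
All clauses satisfied.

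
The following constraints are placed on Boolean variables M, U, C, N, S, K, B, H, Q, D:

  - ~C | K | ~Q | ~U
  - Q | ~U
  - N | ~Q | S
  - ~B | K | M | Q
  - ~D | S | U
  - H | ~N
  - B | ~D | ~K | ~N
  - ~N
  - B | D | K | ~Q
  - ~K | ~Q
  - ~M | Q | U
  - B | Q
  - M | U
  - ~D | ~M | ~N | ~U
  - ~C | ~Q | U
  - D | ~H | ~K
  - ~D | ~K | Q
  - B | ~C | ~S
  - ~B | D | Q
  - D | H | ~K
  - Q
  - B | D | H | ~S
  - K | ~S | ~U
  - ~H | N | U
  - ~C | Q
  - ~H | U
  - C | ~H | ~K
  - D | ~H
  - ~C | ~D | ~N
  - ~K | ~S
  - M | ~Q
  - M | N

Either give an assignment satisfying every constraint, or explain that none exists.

M = True; U = False; C = False; N = False; S = True; K = False; B = True; H = False; Q = True; D = False

Unit clause (~N) forces N = False.
Unit clause (Q) forces Q = True.
In (M | ~Q) only M is left, so M = True.
In (N | ~Q | S) only S is left, so S = True.
In (~K | ~Q) only ~K is left, so K = False.
In (K | ~S | ~U) only ~U is left, so U = False.
In (~H | N | U) only ~H is left, so H = False.
In (~C | ~Q | U) only ~C is left, so C = False.
Set B = True.
Set D = False.
All clauses satisfied.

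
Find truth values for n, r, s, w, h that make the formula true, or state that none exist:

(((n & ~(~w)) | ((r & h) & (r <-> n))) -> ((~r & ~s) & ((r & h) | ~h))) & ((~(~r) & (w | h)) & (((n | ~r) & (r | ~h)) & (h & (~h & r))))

No satisfying assignment exists.

Case h = True: the conjunct ~h is False.
Case h = False: the conjunct h is False.
Both cases fail — unsatisfiable.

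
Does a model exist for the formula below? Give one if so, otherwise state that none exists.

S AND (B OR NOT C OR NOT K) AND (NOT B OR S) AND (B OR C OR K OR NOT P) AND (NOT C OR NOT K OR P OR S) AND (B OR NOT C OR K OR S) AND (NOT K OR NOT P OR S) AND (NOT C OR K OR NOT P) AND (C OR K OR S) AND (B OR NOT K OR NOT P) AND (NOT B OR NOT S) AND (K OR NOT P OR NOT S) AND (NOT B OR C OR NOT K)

B=F, P=F, S=T, K=F, C=F

Unit clause (S) forces S = True.
In (NOT B OR NOT S) only NOT B is left, so B = False.
Try P = True:
  (B OR NOT K OR NOT P) forces K = False.
  clause (K OR NOT P OR NOT S) is falsified — backtrack.
So P = False.
Set K = False.
Set C = False.
All clauses satisfied.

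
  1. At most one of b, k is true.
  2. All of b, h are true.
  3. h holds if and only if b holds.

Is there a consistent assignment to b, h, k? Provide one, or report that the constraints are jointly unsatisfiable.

b=T, h=T, k=F

  (1) {b, k}: 1 true — at most one ✓
  (2) {b, h}: all 2 true ✓
  (3) h=T, b=T — same ✓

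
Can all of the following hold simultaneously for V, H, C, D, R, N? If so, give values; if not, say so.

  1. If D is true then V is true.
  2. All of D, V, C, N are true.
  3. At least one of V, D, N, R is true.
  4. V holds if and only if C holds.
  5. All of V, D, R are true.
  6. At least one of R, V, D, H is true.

V: True, H: False, C: True, D: True, R: True, N: True

  (1) D=T ⇒ V: T ✓
  (2) {D, V, C, N}: all 4 true ✓
  (3) {V, D, N, R}: 4 true — at least one ✓
  (4) V=T, C=T — same ✓
  (5) {V, D, R}: all 3 true ✓
  (6) {R, V, D, H}: 3 true — at least one ✓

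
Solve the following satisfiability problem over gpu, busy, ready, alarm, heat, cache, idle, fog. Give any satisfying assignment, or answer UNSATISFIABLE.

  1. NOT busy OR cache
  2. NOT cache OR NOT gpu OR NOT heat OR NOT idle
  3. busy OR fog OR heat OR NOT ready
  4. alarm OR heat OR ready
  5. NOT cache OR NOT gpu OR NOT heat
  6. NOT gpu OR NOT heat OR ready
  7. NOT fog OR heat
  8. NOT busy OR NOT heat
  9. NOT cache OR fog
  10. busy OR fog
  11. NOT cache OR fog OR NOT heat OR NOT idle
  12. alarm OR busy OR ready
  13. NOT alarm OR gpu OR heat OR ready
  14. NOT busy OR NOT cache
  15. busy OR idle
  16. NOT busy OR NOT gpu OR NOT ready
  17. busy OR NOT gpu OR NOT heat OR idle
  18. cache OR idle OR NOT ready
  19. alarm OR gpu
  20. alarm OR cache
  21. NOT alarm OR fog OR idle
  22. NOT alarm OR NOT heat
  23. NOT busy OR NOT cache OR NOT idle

No satisfying assignment exists.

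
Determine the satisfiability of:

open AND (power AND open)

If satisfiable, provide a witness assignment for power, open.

power: True, open: True

  power AND open = True
Both conjuncts True, so the formula holds.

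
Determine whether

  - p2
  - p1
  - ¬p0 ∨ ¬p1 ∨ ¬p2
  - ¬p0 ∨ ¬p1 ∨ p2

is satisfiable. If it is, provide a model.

p0: False, p1: True, p2: True

Unit clause (p2) forces p2 = True.
Unit clause (p1) forces p1 = True.
In (¬p0 ∨ ¬p1 ∨ ¬p2) only ¬p0 is left, so p0 = False.
All clauses satisfied.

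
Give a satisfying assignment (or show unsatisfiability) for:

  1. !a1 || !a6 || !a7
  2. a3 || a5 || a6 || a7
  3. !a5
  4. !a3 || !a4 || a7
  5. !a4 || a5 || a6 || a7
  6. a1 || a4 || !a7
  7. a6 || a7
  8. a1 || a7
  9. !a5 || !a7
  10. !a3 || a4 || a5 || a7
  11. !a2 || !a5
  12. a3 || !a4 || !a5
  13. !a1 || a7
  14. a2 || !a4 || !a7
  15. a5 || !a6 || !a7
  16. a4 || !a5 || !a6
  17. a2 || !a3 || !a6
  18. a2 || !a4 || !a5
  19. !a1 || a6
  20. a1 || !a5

a1=F, a2=T, a3=F, a4=T, a5=F, a6=F, a7=T

Unit clause (!a5) forces a5 = False.
Try a1 = True:
  (!a1 || a7) forces a7 = True.
  (!a1 || !a6 || !a7) forces a6 = False.
  clause (!a1 || a6) is falsified — backtrack.
So a1 = False.
  then (a1 || a7) forces a7 = True.
  then (a5 || !a6 || !a7) forces a6 = False.
  then (a1 || a4 || !a7) forces a4 = True.
  then (a2 || !a4 || !a7) forces a2 = True.
Set a3 = False.
All clauses satisfied.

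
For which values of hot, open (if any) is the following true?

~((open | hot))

hot=F; open=F

  ~((open | hot)) = True
    open | hot = False
The formula evaluates to True.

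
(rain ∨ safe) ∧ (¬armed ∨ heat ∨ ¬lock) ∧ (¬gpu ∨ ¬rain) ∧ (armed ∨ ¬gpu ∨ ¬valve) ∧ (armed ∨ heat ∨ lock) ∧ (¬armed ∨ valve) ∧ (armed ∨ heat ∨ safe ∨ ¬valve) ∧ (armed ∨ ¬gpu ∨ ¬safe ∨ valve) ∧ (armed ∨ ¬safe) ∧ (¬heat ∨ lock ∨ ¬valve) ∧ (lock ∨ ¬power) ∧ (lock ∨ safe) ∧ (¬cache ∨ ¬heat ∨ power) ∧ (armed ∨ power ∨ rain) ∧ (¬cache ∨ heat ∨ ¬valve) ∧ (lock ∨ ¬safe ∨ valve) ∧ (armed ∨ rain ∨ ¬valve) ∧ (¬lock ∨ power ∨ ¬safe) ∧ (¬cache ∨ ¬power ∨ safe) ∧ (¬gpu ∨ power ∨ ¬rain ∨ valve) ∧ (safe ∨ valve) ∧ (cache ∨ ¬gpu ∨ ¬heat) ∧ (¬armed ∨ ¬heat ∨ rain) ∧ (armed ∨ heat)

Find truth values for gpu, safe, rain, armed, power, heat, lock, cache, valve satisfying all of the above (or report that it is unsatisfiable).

gpu: False, safe: True, rain: True, armed: True, power: False, heat: False, lock: False, cache: False, valve: True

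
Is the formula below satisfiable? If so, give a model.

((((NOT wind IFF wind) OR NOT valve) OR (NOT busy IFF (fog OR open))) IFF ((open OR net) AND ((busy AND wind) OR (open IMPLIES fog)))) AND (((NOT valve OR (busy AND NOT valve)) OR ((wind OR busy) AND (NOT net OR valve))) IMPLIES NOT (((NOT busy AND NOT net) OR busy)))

fog=T, busy=F, open=T, net=T, wind=T, valve=F

  (((NOT wind IFF wind) OR NOT valve) OR (NOT busy IFF (fog OR open))) IFF ((open OR net) AND ((busy AND wind) OR (open IMPLIES fog))) = True
    ((NOT wind IFF wind) OR NOT valve) OR (NOT busy IFF (fog OR open)) = True
      (NOT wind IFF wind) OR NOT valve = True
        NOT wind IFF wind = False
          NOT wind = False
        NOT valve = True
      NOT busy IFF (fog OR open) = True
        NOT busy = True
        fog OR open = True
    (open OR net) AND ((busy AND wind) OR (open IMPLIES fog)) = True
      open OR net = True
      (busy AND wind) OR (open IMPLIES fog) = True
        busy AND wind = False
        open IMPLIES fog = True
  ((NOT valve OR (busy AND NOT valve)) OR ((wind OR busy) AND (NOT net OR valve))) IMPLIES NOT (((NOT busy AND NOT net) OR busy)) = True
    (NOT valve OR (busy AND NOT valve)) OR ((wind OR busy) AND (NOT net OR valve)) = True
      NOT valve OR (busy AND NOT valve) = True
        NOT valve = True
        busy AND NOT valve = False
          NOT valve = True
      (wind OR busy) AND (NOT net OR valve) = False
        wind OR busy = True
        NOT net OR valve = False
          NOT net = False
    NOT (((NOT busy AND NOT net) OR busy)) = True
      (NOT busy AND NOT net) OR busy = False
        NOT busy AND NOT net = False
          NOT busy = True
          NOT net = False
Both conjuncts True, so the formula holds.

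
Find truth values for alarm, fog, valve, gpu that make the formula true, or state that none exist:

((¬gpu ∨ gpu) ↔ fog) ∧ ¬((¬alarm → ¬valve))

alarm = False, fog = True, valve = True, gpu = True

  (¬gpu ∨ gpu) ↔ fog = True
    ¬gpu ∨ gpu = True
      ¬gpu = False
  ¬((¬alarm → ¬valve)) = True
    ¬alarm → ¬valve = False
      ¬alarm = True
      ¬valve = False
Both conjuncts True, so the formula holds.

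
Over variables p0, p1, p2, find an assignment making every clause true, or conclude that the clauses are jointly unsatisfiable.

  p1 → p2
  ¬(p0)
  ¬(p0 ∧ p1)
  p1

p0 = False; p1 = True; p2 = True

Unit clause (p1) forces p1 = True.
Unit clause (¬p0) forces p0 = False.
In (¬p1 ∨ p2) only p2 is left, so p2 = True.
Check each clause:
  (p1): p1 holds.
  (¬p0): ¬p0 holds.
  (¬p1 ∨ p2): p2 holds.
  (¬p0 ∨ ¬p1): ¬p0 holds.
All clauses satisfied.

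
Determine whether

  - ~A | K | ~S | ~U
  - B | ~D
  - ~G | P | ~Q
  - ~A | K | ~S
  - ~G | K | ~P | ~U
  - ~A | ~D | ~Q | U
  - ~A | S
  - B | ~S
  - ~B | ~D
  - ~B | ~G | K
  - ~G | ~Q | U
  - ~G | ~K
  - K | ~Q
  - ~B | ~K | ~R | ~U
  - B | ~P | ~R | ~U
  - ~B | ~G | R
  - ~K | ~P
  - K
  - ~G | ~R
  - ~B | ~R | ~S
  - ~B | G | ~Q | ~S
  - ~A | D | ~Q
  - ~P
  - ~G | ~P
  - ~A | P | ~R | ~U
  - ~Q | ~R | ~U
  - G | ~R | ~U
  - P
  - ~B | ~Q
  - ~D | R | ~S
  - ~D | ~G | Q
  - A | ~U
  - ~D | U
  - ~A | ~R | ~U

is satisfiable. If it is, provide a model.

Case P = True:
  Clause (~P) is falsified — contradiction.
Case P = False:
  Clause (P) is falsified — contradiction.
Both cases fail, so the formula is unsatisfiable.

UNSATISFIABLE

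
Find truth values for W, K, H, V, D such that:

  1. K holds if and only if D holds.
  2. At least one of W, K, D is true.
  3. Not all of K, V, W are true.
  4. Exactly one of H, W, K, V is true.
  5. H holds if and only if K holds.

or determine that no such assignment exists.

W = True; K = False; H = False; V = False; D = False

  (1) K=F, D=F — same ✓
  (2) {W, K, D}: 1 true — at least one ✓
  (3) {K, V, W}: 1/3 true — not all ✓
  (4) {H, W, K, V}: 1 true — exactly one ✓
  (5) H=F, K=F — same ✓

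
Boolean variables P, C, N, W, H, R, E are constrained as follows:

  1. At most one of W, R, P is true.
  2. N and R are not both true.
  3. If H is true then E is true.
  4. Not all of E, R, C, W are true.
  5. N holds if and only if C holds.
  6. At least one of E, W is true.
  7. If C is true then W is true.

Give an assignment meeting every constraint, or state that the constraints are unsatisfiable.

P=F, C=F, N=F, W=T, H=F, R=F, E=F

  (1) {W, R, P}: 1 true — at most one ✓
  (2) N=F, R=F — not both ✓
  (3) H=F ⇒ E: vacuous ✓
  (4) {E, R, C, W}: 1/4 true — not all ✓
  (5) N=F, C=F — same ✓
  (6) {E, W}: 1 true — at least one ✓
  (7) C=F ⇒ W: vacuous ✓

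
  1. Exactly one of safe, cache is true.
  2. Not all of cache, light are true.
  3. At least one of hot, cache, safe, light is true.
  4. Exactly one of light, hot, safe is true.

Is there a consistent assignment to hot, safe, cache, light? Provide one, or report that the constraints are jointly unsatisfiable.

hot = True, safe = False, cache = True, light = False

  (1) {safe, cache}: 1 true — exactly one ✓
  (2) {cache, light}: 1/2 true — not all ✓
  (3) {hot, cache, safe, light}: 2 true — at least one ✓
  (4) {light, hot, safe}: 1 true — exactly one ✓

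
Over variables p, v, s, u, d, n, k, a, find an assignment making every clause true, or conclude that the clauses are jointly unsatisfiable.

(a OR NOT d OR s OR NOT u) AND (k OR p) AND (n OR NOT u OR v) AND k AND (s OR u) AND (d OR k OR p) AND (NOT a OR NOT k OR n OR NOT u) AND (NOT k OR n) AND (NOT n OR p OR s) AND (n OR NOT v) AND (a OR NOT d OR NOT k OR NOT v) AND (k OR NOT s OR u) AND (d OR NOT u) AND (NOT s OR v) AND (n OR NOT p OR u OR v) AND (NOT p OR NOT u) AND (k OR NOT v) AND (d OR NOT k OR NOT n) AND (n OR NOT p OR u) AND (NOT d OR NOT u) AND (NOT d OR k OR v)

Unit clause (k) forces k = True.
In (NOT k OR n) only n is left, so n = True.
In (d OR NOT k OR NOT n) only d is left, so d = True.
In (NOT d OR NOT u) only NOT u is left, so u = False.
In (s OR u) only s is left, so s = True.
In (NOT s OR v) only v is left, so v = True.
In (a OR NOT d OR NOT k OR NOT v) only a is left, so a = True.
Set p = False.
All clauses satisfied.

p = False, v = True, s = True, u = False, d = True, n = True, k = True, a = True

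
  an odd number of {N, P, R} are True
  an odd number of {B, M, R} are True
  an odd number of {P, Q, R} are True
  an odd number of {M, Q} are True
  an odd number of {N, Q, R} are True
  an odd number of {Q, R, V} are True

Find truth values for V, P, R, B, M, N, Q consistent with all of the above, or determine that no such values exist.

V = True, P = True, R = True, B = False, M = False, N = True, Q = True

{N, P, R}: 3 true → odd ✓
{B, M, R}: 1 true → odd ✓
{P, Q, R}: 3 true → odd ✓
{M, Q}: 1 true → odd ✓
{N, Q, R}: 3 true → odd ✓
{Q, R, V}: 3 true → odd ✓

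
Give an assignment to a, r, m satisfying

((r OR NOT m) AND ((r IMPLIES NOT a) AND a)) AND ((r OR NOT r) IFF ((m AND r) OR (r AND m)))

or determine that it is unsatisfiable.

No satisfying assignment exists.

Case r = True: the formula simplifies to (NOT a AND a) AND (m OR m).
  a = True: the conjunct NOT a is False.
  a = False: the conjunct a is False.
Case r = False: the conjunct (r OR NOT r) IFF ((m AND r) OR (r AND m)) becomes (False OR True) IFF (False OR False) = False.
Both cases fail — unsatisfiable.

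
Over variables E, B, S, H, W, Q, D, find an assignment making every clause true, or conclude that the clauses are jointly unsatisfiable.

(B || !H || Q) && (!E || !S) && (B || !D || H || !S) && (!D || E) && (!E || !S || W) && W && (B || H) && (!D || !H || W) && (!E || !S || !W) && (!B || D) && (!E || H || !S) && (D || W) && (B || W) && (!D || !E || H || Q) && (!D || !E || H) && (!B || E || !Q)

Unit clause (W) forces W = True.
Set E = True.
  then (!E || !S) forces S = False.
Set B = True.
  then (!B || D) forces D = True.
  then (!D || !E || H) forces H = True.
Set Q = True.
All clauses satisfied.

E = True, B = True, S = False, H = True, W = True, Q = True, D = True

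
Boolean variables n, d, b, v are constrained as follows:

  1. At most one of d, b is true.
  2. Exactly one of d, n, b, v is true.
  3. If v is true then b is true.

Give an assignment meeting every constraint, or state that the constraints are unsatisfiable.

n: False; d: True; b: False; v: False

  (1) {d, b}: 1 true — at most one ✓
  (2) {d, n, b, v}: 1 true — exactly one ✓
  (3) v=F ⇒ b: vacuous ✓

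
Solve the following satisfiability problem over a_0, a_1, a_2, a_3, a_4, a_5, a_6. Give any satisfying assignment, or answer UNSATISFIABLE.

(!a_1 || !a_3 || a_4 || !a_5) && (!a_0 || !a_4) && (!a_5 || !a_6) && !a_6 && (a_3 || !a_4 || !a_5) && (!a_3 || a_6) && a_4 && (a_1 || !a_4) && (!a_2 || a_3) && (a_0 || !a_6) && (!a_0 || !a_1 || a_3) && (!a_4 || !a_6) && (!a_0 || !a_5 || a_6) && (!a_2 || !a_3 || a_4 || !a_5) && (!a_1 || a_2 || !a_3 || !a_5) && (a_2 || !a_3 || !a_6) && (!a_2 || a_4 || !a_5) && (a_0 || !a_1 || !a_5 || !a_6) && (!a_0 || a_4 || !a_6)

a_0 = False, a_1 = True, a_2 = False, a_3 = False, a_4 = True, a_5 = False, a_6 = False

Unit clause (!a_6) forces a_6 = False.
In (!a_3 || a_6) only !a_3 is left, so a_3 = False.
Unit clause (a_4) forces a_4 = True.
In (a_1 || !a_4) only a_1 is left, so a_1 = True.
In (!a_2 || a_3) only !a_2 is left, so a_2 = False.
In (!a_0 || !a_1 || a_3) only !a_0 is left, so a_0 = False.
In (a_3 || !a_4 || !a_5) only !a_5 is left, so a_5 = False.
All clauses satisfied.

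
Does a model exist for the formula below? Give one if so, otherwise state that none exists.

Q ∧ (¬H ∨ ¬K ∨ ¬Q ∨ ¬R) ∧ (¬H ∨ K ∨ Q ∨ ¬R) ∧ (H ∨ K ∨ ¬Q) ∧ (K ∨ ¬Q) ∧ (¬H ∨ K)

Unit clause (Q) forces Q = True.
In (K ∨ ¬Q) only K is left, so K = True.
Set R = False.
Set H = True.
Check each clause:
  (Q): Q holds.
  (¬H ∨ ¬K ∨ ¬Q ∨ ¬R): ¬R holds.
  (¬H ∨ K ∨ Q ∨ ¬R): K holds.
  (H ∨ K ∨ ¬Q): H holds.
  (K ∨ ¬Q): K holds.
  (¬H ∨ K): K holds.
All clauses satisfied.

Q = True, K = True, R = False, H = True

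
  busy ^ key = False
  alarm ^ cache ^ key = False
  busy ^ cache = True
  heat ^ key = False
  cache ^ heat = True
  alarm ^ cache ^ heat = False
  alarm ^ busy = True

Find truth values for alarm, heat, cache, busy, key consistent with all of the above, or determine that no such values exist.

alarm = True; heat = False; cache = True; busy = False; key = False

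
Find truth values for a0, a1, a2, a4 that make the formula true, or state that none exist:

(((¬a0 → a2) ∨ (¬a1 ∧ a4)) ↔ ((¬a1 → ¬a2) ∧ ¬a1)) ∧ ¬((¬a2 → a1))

a0 = True, a1 = False, a2 = False, a4 = False

  ((¬a0 → a2) ∨ (¬a1 ∧ a4)) ↔ ((¬a1 → ¬a2) ∧ ¬a1) = True
    (¬a0 → a2) ∨ (¬a1 ∧ a4) = True
      ¬a0 → a2 = True
        ¬a0 = False
      ¬a1 ∧ a4 = False
        ¬a1 = True
    (¬a1 → ¬a2) ∧ ¬a1 = True
      ¬a1 → ¬a2 = True
        ¬a1 = True
        ¬a2 = True
      ¬a1 = True
  ¬((¬a2 → a1)) = True
    ¬a2 → a1 = False
      ¬a2 = True
Both conjuncts True, so the formula holds.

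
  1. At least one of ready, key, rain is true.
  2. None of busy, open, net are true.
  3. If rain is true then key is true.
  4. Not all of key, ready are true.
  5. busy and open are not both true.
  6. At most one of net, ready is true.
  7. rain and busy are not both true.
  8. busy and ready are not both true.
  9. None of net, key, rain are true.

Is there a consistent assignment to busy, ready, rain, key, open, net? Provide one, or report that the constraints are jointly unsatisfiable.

busy=F; ready=T; rain=F; key=F; open=F; net=F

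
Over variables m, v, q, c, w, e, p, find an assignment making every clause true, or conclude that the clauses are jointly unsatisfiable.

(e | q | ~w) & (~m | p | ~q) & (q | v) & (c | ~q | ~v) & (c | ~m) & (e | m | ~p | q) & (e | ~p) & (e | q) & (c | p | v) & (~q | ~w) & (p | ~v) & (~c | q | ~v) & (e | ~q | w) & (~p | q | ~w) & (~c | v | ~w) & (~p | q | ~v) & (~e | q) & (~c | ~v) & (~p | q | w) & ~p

m = False, v = False, q = True, c = True, w = False, e = True, p = False

Unit clause (~p) forces p = False.
In (p | ~v) only ~v is left, so v = False.
In (q | v) only q is left, so q = True.
In (c | p | v) only c is left, so c = True.
In (~q | ~w) only ~w is left, so w = False.
In (e | ~q | w) only e is left, so e = True.
In (~m | p | ~q) only ~m is left, so m = False.
All clauses satisfied.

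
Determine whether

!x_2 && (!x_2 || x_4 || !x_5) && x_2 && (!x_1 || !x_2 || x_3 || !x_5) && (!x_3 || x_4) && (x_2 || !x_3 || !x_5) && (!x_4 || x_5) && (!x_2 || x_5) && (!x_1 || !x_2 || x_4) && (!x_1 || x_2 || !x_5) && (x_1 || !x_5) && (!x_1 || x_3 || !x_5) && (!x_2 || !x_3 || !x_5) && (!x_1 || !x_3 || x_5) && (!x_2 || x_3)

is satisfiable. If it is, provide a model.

Unsatisfiable

Case x_2 = True:
  Clause (!x_2) is falsified — contradiction.
Case x_2 = False:
  Clause (x_2) is falsified — contradiction.
Both cases fail, so the formula is unsatisfiable.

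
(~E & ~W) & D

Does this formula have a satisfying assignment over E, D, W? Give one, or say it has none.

E=F, D=T, W=F

  ~E & ~W = True
    ~E = True
    ~W = True
Both conjuncts True, so the formula holds.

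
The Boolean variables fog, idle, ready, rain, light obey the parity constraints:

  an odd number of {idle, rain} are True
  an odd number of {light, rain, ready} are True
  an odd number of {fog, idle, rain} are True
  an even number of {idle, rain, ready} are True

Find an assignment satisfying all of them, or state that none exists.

fog = False, idle = False, ready = True, rain = True, light = True

{idle, rain}: 1 true → odd ✓
{light, rain, ready}: 3 true → odd ✓
{fog, idle, rain}: 1 true → odd ✓
{idle, rain, ready}: 2 true → even ✓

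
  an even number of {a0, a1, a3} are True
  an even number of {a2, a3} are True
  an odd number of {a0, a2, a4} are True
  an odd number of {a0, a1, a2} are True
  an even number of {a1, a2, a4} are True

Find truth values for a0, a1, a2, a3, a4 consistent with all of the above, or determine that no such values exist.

Adding constraints 1, 2, 4 mod 2: every variable appears an even number of times on the left, so the left side is 0.
But the right sides sum to 1 (mod 2). 0 ≠ 1 — the system is inconsistent.

Unsatisfiable — no assignment works.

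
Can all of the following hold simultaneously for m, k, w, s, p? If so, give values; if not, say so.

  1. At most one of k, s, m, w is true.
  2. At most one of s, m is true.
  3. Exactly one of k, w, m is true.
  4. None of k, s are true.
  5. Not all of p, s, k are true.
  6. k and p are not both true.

m = False; k = False; w = True; s = False; p = False

  (1) {k, s, m, w}: 1 true — at most one ✓
  (2) {s, m}: 0 true — at most one ✓
  (3) {k, w, m}: 1 true — exactly one ✓
  (4) {k, s}: 0 true — none ✓
  (5) {p, s, k}: 0/3 true — not all ✓
  (6) k=F, p=F — not both ✓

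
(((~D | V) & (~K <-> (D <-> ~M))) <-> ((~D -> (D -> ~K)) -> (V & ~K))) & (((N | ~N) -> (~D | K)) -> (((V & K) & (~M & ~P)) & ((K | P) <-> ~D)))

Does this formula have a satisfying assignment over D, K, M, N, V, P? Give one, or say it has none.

D = True, K = False, M = True, N = True, V = False, P = True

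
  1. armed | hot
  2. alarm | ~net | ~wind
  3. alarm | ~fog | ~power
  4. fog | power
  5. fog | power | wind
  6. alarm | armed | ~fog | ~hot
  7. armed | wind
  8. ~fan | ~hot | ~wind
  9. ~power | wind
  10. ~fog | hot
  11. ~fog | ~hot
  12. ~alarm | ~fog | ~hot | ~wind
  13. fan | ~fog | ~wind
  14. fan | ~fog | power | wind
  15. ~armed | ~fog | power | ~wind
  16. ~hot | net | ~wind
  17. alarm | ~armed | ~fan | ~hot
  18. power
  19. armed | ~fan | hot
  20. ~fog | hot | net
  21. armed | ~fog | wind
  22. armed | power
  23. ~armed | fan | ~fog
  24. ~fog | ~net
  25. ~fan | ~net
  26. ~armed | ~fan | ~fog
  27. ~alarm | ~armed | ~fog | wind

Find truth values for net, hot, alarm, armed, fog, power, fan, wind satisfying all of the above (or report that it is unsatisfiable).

Unit clause (power) forces power = True.
In (~power | wind) only wind is left, so wind = True.
Set net = True.
  then (alarm | ~net | ~wind) forces alarm = True.
  then (~fog | ~net) forces fog = False.
  then (~fan | ~net) forces fan = False.
Set hot = False.
  then (armed | hot) forces armed = True.
All clauses satisfied.

net: True; hot: False; alarm: True; armed: True; fog: False; power: True; fan: False; wind: True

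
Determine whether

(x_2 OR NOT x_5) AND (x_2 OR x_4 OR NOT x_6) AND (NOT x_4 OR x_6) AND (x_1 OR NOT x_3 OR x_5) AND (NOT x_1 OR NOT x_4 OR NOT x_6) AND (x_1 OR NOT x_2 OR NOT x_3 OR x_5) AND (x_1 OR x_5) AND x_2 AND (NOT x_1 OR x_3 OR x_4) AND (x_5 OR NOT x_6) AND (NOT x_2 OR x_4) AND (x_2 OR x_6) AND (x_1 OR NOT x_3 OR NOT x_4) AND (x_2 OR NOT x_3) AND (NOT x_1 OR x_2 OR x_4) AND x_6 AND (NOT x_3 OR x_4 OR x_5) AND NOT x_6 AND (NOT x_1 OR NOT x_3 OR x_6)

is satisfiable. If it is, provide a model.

No satisfying assignment exists.

Case x_6 = True:
  Clause (NOT x_6) is falsified — contradiction.
Case x_6 = False:
  Clause (x_6) is falsified — contradiction.
Both cases fail, so the formula is unsatisfiable.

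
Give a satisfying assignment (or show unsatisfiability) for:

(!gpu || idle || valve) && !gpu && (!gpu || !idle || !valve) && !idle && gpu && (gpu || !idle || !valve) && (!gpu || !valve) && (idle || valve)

Case gpu = True:
  Clause (!gpu) is falsified — contradiction.
Case gpu = False:
  Clause (gpu) is falsified — contradiction.
Both cases fail, so the formula is unsatisfiable.

Unsatisfiable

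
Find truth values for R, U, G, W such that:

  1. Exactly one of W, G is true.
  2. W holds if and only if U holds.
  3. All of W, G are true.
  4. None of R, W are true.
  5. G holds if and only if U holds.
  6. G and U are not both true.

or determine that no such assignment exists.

UNSATISFIABLE

Case W = True:
  Constraint (4) is violated (W=T) — contradiction.
Case W = False:
  Constraint (3) is violated (W=F) — contradiction.
Both cases fail — unsatisfiable.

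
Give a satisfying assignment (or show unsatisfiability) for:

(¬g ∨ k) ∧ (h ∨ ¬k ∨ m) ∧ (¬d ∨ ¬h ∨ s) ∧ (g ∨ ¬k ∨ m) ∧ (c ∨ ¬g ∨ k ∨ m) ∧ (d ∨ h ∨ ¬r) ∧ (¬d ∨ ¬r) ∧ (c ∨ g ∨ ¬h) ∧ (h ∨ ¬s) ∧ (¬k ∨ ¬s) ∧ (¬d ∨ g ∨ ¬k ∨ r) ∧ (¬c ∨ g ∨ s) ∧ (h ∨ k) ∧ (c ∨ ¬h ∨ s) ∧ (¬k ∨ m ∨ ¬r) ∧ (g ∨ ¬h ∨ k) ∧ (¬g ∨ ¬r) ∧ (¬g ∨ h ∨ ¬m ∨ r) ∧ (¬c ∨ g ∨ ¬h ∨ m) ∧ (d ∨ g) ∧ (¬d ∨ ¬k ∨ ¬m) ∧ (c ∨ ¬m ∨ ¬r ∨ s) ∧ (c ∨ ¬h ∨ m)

s: False, g: True, d: False, m: False, h: True, r: False, k: True, c: True

Try s = True:
  (h ∨ ¬s) forces h = True.
  (¬k ∨ ¬s) forces k = False.
  (¬g ∨ k) forces g = False.
  clause (g ∨ ¬h ∨ k) is falsified — backtrack.
So s = False.
Set g = True.
  then (¬g ∨ k) forces k = True.
  then (¬g ∨ ¬r) forces r = False.
Try d = True:
  (¬d ∨ ¬h ∨ s) forces h = False.
  (h ∨ ¬k ∨ m) forces m = True.
  clause (¬g ∨ h ∨ ¬m ∨ r) is falsified — backtrack.
So d = False.
Set m = False.
  then (h ∨ ¬k ∨ m) forces h = True.
  then (c ∨ ¬h ∨ s) forces c = True.
All clauses satisfied.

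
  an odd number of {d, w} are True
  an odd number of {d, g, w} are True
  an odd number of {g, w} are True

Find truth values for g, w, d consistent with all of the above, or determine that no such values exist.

g = False, w = True, d = False

{d, w}: 1 true → odd ✓
{d, g, w}: 1 true → odd ✓
{g, w}: 1 true → odd ✓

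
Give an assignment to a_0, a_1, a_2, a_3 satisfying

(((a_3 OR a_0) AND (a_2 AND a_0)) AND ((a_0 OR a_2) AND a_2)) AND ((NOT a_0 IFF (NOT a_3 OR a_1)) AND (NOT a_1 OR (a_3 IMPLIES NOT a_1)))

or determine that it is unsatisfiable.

a_0 = True, a_1 = False, a_2 = True, a_3 = True

  ((a_3 OR a_0) AND (a_2 AND a_0)) AND ((a_0 OR a_2) AND a_2) = True
    (a_3 OR a_0) AND (a_2 AND a_0) = True
      a_3 OR a_0 = True
      a_2 AND a_0 = True
    (a_0 OR a_2) AND a_2 = True
      a_0 OR a_2 = True
  (NOT a_0 IFF (NOT a_3 OR a_1)) AND (NOT a_1 OR (a_3 IMPLIES NOT a_1)) = True
    NOT a_0 IFF (NOT a_3 OR a_1) = True
      NOT a_0 = False
      NOT a_3 OR a_1 = False
        NOT a_3 = False
    NOT a_1 OR (a_3 IMPLIES NOT a_1) = True
      NOT a_1 = True
      a_3 IMPLIES NOT a_1 = True
        NOT a_1 = True
Both conjuncts True, so the formula holds.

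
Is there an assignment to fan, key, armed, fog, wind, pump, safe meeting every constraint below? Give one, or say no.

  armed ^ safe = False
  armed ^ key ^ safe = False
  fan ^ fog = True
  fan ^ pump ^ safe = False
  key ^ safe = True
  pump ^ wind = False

fan = False, key = False, armed = True, fog = True, wind = True, pump = True, safe = True

armed ^ safe = T ^ T = False ✓
armed ^ key ^ safe = T ^ F ^ T = False ✓
fan ^ fog = F ^ T = True ✓
fan ^ pump ^ safe = F ^ T ^ T = False ✓
key ^ safe = F ^ T = True ✓
pump ^ wind = T ^ T = False ✓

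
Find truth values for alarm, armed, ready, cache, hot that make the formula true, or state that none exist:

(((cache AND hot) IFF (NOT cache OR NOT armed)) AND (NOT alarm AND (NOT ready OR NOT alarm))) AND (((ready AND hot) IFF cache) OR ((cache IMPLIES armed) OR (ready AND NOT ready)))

alarm: False; armed: False; ready: True; cache: True; hot: True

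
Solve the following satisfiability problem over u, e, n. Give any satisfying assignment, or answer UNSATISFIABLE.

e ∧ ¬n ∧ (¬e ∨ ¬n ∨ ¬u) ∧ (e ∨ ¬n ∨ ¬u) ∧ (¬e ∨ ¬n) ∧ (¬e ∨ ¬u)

u = False; e = True; n = False

Unit clause (e) forces e = True.
Unit clause (¬n) forces n = False.
In (¬e ∨ ¬u) only ¬u is left, so u = False.
Check each clause:
  (e): e holds.
  (¬n): ¬n holds.
  (¬e ∨ ¬n ∨ ¬u): ¬n holds.
  (e ∨ ¬n ∨ ¬u): e holds.
  (¬e ∨ ¬n): ¬n holds.
  (¬e ∨ ¬u): ¬u holds.
All clauses satisfied.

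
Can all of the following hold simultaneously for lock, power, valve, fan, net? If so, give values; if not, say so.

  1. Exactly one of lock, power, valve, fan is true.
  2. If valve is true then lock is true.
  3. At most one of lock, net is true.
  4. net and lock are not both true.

lock = False, power = False, valve = False, fan = True, net = False

  (1) {lock, power, valve, fan}: 1 true — exactly one ✓
  (2) valve=F ⇒ lock: vacuous ✓
  (3) {lock, net}: 0 true — at most one ✓
  (4) net=F, lock=F — not both ✓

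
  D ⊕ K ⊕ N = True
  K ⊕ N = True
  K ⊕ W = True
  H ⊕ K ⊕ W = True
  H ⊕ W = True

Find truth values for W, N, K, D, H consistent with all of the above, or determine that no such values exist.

W=T, N=T, K=F, D=F, H=F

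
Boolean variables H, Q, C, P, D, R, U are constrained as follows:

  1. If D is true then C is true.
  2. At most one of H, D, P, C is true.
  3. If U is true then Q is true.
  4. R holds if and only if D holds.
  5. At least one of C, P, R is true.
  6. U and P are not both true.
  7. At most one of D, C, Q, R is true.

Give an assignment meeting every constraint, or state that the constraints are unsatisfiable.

H=F, Q=T, C=F, P=T, D=F, R=F, U=F

  (1) D=F ⇒ C: vacuous ✓
  (2) {H, D, P, C}: 1 true — at most one ✓
  (3) U=F ⇒ Q: vacuous ✓
  (4) R=F, D=F — same ✓
  (5) {C, P, R}: 1 true — at least one ✓
  (6) U=F, P=T — not both ✓
  (7) {D, C, Q, R}: 1 true — at most one ✓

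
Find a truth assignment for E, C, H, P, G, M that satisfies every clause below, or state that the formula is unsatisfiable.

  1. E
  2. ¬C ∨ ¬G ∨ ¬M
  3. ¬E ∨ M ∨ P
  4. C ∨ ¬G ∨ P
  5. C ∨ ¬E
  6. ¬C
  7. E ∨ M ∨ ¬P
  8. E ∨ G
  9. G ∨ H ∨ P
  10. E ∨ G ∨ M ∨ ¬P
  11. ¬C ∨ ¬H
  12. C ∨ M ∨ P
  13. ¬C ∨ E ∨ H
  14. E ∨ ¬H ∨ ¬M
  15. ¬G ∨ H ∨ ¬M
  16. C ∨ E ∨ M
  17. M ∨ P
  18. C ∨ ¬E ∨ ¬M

Case E = True:
  (C ∨ ¬E) forces C = True.
  Clause (¬C) is falsified — contradiction.
Case E = False:
  Clause (E) is falsified — contradiction.
Both cases fail, so the formula is unsatisfiable.

Unsatisfiable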